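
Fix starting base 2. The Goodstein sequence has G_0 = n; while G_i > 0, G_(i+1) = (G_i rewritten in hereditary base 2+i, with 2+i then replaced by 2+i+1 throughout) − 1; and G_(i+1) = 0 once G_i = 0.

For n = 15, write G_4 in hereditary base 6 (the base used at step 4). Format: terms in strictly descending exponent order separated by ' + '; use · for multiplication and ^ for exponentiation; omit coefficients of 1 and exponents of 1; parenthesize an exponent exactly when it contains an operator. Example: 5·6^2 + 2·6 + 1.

15 —HB2→ 2^(2 + 1) + 2^2 + 2 + 1 —bump→ 3^(3 + 1) + 3^3 + 3 + 1 = 112 —(−1)→ 111
111 —HB3→ 3^(3 + 1) + 3^3 + 3 —bump→ 4^(4 + 1) + 4^4 + 4 = 1284 —(−1)→ 1283
1283 —HB4→ 4^(4 + 1) + 4^4 + 3 —bump→ 5^(5 + 1) + 5^5 + 3 = 18753 —(−1)→ 18752
18752 —HB5→ 5^(5 + 1) + 5^5 + 2 —bump→ 6^(6 + 1) + 6^6 + 2 = 326594 —(−1)→ 326593
326593 —HB6→ 6^(6 + 1) + 6^6 + 1 —bump→ 7^(7 + 1) + 7^7 + 1 = 6588345 —(−1)→ 6588344

6^(6 + 1) + 6^6 + 1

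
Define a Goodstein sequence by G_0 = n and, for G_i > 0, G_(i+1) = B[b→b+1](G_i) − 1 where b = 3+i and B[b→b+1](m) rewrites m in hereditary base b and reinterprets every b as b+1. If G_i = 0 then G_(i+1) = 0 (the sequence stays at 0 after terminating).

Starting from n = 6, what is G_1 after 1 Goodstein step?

(0) 6|_3 = 2·3 ↦ 2·4|_4 = 8 ⇒ 7
(1) 7|_4 = 4 + 3 ↦ 5 + 3|_5 = 8 ⇒ 7

7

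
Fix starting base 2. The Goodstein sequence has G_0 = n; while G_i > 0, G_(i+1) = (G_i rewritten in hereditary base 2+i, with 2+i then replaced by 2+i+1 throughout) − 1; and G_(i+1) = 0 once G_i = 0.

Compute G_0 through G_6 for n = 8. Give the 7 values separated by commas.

G_0=8  [base 2] 2^(2 + 1)  →[2↦3]→  3^(3 + 1) = 81  −1 ⇒ G_1=80
G_1=80  [base 3] 2·3^3 + 2·3^2 + 2·3 + 2  →[3↦4]→  2·4^4 + 2·4^2 + 2·4 + 2 = 554  −1 ⇒ G_2=553
G_2=553  [base 4] 2·4^4 + 2·4^2 + 2·4 + 1  →[4↦5]→  2·5^5 + 2·5^2 + 2·5 + 1 = 6311  −1 ⇒ G_3=6310
G_3=6310  [base 5] 2·5^5 + 2·5^2 + 2·5  →[5↦6]→  2·6^6 + 2·6^2 + 2·6 = 93396  −1 ⇒ G_4=93395
G_4=93395  [base 6] 2·6^6 + 2·6^2 + 6 + 5  →[6↦7]→  2·7^7 + 2·7^2 + 7 + 5 = 1647196  −1 ⇒ G_5=1647195
G_5=1647195  [base 7] 2·7^7 + 2·7^2 + 7 + 4  →[7↦8]→  2·8^8 + 2·8^2 + 8 + 4 = 33554572  −1 ⇒ G_6=33554571

8, 80, 553, 6310, 93395, 1647195, 33554571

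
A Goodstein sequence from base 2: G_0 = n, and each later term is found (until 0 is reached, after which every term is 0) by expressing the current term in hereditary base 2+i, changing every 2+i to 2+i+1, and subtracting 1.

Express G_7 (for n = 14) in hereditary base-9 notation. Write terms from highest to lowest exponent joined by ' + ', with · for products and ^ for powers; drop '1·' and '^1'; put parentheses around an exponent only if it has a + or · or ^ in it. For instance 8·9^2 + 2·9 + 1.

9^(9 + 1) + 5·9^5 + 5·9^4 + 5·9^3 + 5·9^2 + 5·9 + 2

(0) 14|_2 = 2^(2 + 1) + 2^2 + 2 ↦ 3^(3 + 1) + 3^3 + 3|_3 = 111 ⇒ 110
(1) 110|_3 = 3^(3 + 1) + 3^3 + 2 ↦ 4^(4 + 1) + 4^4 + 2|_4 = 1282 ⇒ 1281
(2) 1281|_4 = 4^(4 + 1) + 4^4 + 1 ↦ 5^(5 + 1) + 5^5 + 1|_5 = 18751 ⇒ 18750
(3) 18750|_5 = 5^(5 + 1) + 5^5 ↦ 6^(6 + 1) + 6^6|_6 = 326592 ⇒ 326591
(4) 326591|_6 = 6^(6 + 1) + 5·6^5 + 5·6^4 + 5·6^3 + 5·6^2 + 5·6 + 5 ↦ 7^(7 + 1) + 5·7^5 + 5·7^4 + 5·7^3 + 5·7^2 + 5·7 + 5|_7 = 5862841 ⇒ 5862840
(5) 5862840|_7 = 7^(7 + 1) + 5·7^5 + 5·7^4 + 5·7^3 + 5·7^2 + 5·7 + 4 ↦ 8^(8 + 1) + 5·8^5 + 5·8^4 + 5·8^3 + 5·8^2 + 5·8 + 4|_8 = 134404972 ⇒ 134404971
(6) 134404971|_8 = 8^(8 + 1) + 5·8^5 + 5·8^4 + 5·8^3 + 5·8^2 + 5·8 + 3 ↦ 9^(9 + 1) + 5·9^5 + 5·9^4 + 5·9^3 + 5·9^2 + 5·9 + 3|_9 = 3487116549 ⇒ 3487116548
(7) 3487116548|_9 = 9^(9 + 1) + 5·9^5 + 5·9^4 + 5·9^3 + 5·9^2 + 5·9 + 2 ↦ 10^(10 + 1) + 5·10^5 + 5·10^4 + 5·10^3 + 5·10^2 + 5·10 + 2|_10 = 100000555552 ⇒ 100000555551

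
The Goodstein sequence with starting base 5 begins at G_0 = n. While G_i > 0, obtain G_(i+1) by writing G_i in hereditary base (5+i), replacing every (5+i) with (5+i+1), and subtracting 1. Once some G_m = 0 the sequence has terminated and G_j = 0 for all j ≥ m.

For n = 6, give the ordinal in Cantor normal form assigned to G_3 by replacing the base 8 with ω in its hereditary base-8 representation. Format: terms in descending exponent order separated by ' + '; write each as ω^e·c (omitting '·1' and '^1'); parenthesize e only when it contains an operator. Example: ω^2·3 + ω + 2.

5

base 5: 6 = 5 + 1; at 6: 6 + 1 = 7; next = 6
base 6: 6 = 6; at 7: 7 = 7; next = 6
base 7: 6 = 6; at 8: 6 = 6; next = 5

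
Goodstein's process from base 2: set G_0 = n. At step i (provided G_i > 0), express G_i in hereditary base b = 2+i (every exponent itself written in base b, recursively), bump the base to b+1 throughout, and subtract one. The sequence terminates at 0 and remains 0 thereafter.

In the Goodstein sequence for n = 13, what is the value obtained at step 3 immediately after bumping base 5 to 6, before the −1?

280712

(0) 13|_2 = 2^(2 + 1) + 2^2 + 1 ↦ 3^(3 + 1) + 3^3 + 1|_3 = 109 ⇒ 108
(1) 108|_3 = 3^(3 + 1) + 3^3 ↦ 4^(4 + 1) + 4^4|_4 = 1280 ⇒ 1279
(2) 1279|_4 = 4^(4 + 1) + 3·4^3 + 3·4^2 + 3·4 + 3 ↦ 5^(5 + 1) + 3·5^3 + 3·5^2 + 3·5 + 3|_5 = 16093 ⇒ 16092
(3) 16092|_5 = 5^(5 + 1) + 3·5^3 + 3·5^2 + 3·5 + 2 ↦ 6^(6 + 1) + 3·6^3 + 3·6^2 + 3·6 + 2|_6 = 280712 ⇒ 280711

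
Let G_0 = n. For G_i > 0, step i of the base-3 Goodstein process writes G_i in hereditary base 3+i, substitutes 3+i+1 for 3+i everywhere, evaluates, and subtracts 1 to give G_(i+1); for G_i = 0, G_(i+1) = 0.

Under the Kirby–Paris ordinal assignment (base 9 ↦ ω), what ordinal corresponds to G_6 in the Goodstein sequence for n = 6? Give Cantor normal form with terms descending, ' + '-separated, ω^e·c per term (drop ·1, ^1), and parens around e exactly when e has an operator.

6

[0] 6 ≡ 2·3 (base 3). Lift 4: 8. −1: 7.
[1] 7 ≡ 4 + 3 (base 4). Lift 5: 8. −1: 7.
[2] 7 ≡ 5 + 2 (base 5). Lift 6: 8. −1: 7.
[3] 7 ≡ 6 + 1 (base 6). Lift 7: 8. −1: 7.
[4] 7 ≡ 7 (base 7). Lift 8: 8. −1: 7.
[5] 7 ≡ 7 (base 8). Lift 9: 7. −1: 6.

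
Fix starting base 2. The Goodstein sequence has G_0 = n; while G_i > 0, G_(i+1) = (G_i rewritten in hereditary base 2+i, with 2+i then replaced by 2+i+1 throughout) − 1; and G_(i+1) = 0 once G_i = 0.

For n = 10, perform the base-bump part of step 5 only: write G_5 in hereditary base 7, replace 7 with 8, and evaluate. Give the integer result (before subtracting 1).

84073324

G_0=10  [base 2] 2^(2 + 1) + 2  →[2↦3]→  3^(3 + 1) + 3 = 84  −1 ⇒ G_1=83
G_1=83  [base 3] 3^(3 + 1) + 2  →[3↦4]→  4^(4 + 1) + 2 = 1026  −1 ⇒ G_2=1025
G_2=1025  [base 4] 4^(4 + 1) + 1  →[4↦5]→  5^(5 + 1) + 1 = 15626  −1 ⇒ G_3=15625
G_3=15625  [base 5] 5^(5 + 1)  →[5↦6]→  6^(6 + 1) = 279936  −1 ⇒ G_4=279935
G_4=279935  [base 6] 5·6^6 + 5·6^5 + 5·6^4 + 5·6^3 + 5·6^2 + 5·6 + 5  →[6↦7]→  5·7^7 + 5·7^5 + 5·7^4 + 5·7^3 + 5·7^2 + 5·7 + 5 = 4215755  −1 ⇒ G_5=4215754
G_5=4215754  [base 7] 5·7^7 + 5·7^5 + 5·7^4 + 5·7^3 + 5·7^2 + 5·7 + 4  →[7↦8]→  5·8^8 + 5·8^5 + 5·8^4 + 5·8^3 + 5·8^2 + 5·8 + 4 = 84073324  −1 ⇒ G_6=84073323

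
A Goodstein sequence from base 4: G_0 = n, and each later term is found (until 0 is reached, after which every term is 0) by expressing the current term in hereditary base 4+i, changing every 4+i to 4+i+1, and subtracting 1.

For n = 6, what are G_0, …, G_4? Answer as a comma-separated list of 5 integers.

(0) 6|_4 = 4 + 2 ↦ 5 + 2|_5 = 7 ⇒ 6
(1) 6|_5 = 5 + 1 ↦ 6 + 1|_6 = 7 ⇒ 6
(2) 6|_6 = 6 ↦ 7|_7 = 7 ⇒ 6
(3) 6|_7 = 6 ↦ 6|_8 = 6 ⇒ 5

6, 6, 6, 6, 5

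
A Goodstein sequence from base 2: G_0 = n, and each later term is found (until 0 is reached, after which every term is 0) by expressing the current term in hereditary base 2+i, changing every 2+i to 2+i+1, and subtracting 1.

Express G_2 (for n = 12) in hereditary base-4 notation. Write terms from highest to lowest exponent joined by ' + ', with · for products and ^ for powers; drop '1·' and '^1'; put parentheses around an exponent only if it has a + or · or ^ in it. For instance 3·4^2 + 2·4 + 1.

step 0: 12 = 2^(2 + 1) + 2^2; sub 3 for 2: 3^(3 + 1) + 3^3; = 108; G_1 = 108−1 = 107
step 1: 107 = 3^(3 + 1) + 2·3^2 + 2·3 + 2; sub 4 for 3: 4^(4 + 1) + 2·4^2 + 2·4 + 2; = 1066; G_2 = 1066−1 = 1065

4^(4 + 1) + 2·4^2 + 2·4 + 1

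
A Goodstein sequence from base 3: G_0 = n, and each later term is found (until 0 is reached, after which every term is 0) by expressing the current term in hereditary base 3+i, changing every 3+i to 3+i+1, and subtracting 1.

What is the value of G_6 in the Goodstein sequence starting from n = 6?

6

6 —HB3→ 2·3 —bump→ 2·4 = 8 —(−1)→ 7
7 —HB4→ 4 + 3 —bump→ 5 + 3 = 8 —(−1)→ 7
7 —HB5→ 5 + 2 —bump→ 6 + 2 = 8 —(−1)→ 7
7 —HB6→ 6 + 1 —bump→ 7 + 1 = 8 —(−1)→ 7
7 —HB7→ 7 —bump→ 8 = 8 —(−1)→ 7
7 —HB8→ 7 —bump→ 7 = 7 —(−1)→ 6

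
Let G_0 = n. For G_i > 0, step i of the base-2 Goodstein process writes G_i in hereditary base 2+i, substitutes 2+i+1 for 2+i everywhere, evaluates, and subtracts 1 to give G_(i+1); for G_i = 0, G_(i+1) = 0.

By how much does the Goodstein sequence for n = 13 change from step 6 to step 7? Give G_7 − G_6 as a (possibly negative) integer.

(0) 13|_2 = 2^(2 + 1) + 2^2 + 1 ↦ 3^(3 + 1) + 3^3 + 1|_3 = 109 ⇒ 108
(1) 108|_3 = 3^(3 + 1) + 3^3 ↦ 4^(4 + 1) + 4^4|_4 = 1280 ⇒ 1279
(2) 1279|_4 = 4^(4 + 1) + 3·4^3 + 3·4^2 + 3·4 + 3 ↦ 5^(5 + 1) + 3·5^3 + 3·5^2 + 3·5 + 3|_5 = 16093 ⇒ 16092
(3) 16092|_5 = 5^(5 + 1) + 3·5^3 + 3·5^2 + 3·5 + 2 ↦ 6^(6 + 1) + 3·6^3 + 3·6^2 + 3·6 + 2|_6 = 280712 ⇒ 280711
(4) 280711|_6 = 6^(6 + 1) + 3·6^3 + 3·6^2 + 3·6 + 1 ↦ 7^(7 + 1) + 3·7^3 + 3·7^2 + 3·7 + 1|_7 = 5765999 ⇒ 5765998
(5) 5765998|_7 = 7^(7 + 1) + 3·7^3 + 3·7^2 + 3·7 ↦ 8^(8 + 1) + 3·8^3 + 3·8^2 + 3·8|_8 = 134219480 ⇒ 134219479
(6) 134219479|_8 = 8^(8 + 1) + 3·8^3 + 3·8^2 + 2·8 + 7 ↦ 9^(9 + 1) + 3·9^3 + 3·9^2 + 2·9 + 7|_9 = 3486786856 ⇒ 3486786855

3352567376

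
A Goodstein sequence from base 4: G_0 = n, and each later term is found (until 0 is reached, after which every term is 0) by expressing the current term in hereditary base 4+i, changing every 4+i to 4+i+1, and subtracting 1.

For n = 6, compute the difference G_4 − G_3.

-1

G_0=6  [base 4] 4 + 2  →[4↦5]→  5 + 2 = 7  −1 ⇒ G_1=6
G_1=6  [base 5] 5 + 1  →[5↦6]→  6 + 1 = 7  −1 ⇒ G_2=6
G_2=6  [base 6] 6  →[6↦7]→  7 = 7  −1 ⇒ G_3=6
G_3=6  [base 7] 6  →[7↦8]→  6 = 6  −1 ⇒ G_4=5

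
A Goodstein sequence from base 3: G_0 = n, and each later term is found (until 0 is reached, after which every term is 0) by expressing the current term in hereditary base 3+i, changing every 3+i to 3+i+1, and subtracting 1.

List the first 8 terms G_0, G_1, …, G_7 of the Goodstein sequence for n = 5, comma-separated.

base 3: 5 = 3 + 2; at 4: 4 + 2 = 6; next = 5
base 4: 5 = 4 + 1; at 5: 5 + 1 = 6; next = 5
base 5: 5 = 5; at 6: 6 = 6; next = 5
base 6: 5 = 5; at 7: 5 = 5; next = 4
base 7: 4 = 4; at 8: 4 = 4; next = 3
base 8: 3 = 3; at 9: 3 = 3; next = 2
base 9: 2 = 2; at 10: 2 = 2; next = 1

5, 5, 5, 5, 4, 3, 2, 1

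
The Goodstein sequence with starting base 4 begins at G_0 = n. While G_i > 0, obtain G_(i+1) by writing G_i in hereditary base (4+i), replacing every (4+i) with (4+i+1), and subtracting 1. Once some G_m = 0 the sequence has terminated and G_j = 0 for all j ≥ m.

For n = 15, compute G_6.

25

15 —HB4→ 3·4 + 3 —bump→ 3·5 + 3 = 18 —(−1)→ 17
17 —HB5→ 3·5 + 2 —bump→ 3·6 + 2 = 20 —(−1)→ 19
19 —HB6→ 3·6 + 1 —bump→ 3·7 + 1 = 22 —(−1)→ 21
21 —HB7→ 3·7 —bump→ 3·8 = 24 —(−1)→ 23
23 —HB8→ 2·8 + 7 —bump→ 2·9 + 7 = 25 —(−1)→ 24
24 —HB9→ 2·9 + 6 —bump→ 2·10 + 6 = 26 —(−1)→ 25
25 —HB10→ 2·10 + 5 —bump→ 2·11 + 5 = 27 —(−1)→ 26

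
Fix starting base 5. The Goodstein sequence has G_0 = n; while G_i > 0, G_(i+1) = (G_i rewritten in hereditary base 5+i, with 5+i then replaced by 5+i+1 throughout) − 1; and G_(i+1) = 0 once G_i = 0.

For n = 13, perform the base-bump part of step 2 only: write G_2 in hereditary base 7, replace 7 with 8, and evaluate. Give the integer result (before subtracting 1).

(0) 13|_5 = 2·5 + 3 ↦ 2·6 + 3|_6 = 15 ⇒ 14
(1) 14|_6 = 2·6 + 2 ↦ 2·7 + 2|_7 = 16 ⇒ 15

17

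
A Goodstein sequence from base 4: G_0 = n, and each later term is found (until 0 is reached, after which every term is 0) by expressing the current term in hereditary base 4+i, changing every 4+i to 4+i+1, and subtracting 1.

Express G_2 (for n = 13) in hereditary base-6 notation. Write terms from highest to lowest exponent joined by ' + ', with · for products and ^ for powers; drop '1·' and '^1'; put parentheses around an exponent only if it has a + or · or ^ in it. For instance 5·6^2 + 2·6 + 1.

2·6 + 5

G_0=13  [base 4] 3·4 + 1  →[4↦5]→  3·5 + 1 = 16  −1 ⇒ G_1=15
G_1=15  [base 5] 3·5  →[5↦6]→  3·6 = 18  −1 ⇒ G_2=17
G_2=17  [base 6] 2·6 + 5  →[6↦7]→  2·7 + 5 = 19  −1 ⇒ G_3=18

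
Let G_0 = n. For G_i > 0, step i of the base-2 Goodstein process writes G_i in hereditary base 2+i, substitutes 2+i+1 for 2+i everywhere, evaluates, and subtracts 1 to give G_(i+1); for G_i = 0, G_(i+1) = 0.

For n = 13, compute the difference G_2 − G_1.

step 0: 13 = 2^(2 + 1) + 2^2 + 1; sub 3 for 2: 3^(3 + 1) + 3^3 + 1; = 109; G_1 = 109−1 = 108
step 1: 108 = 3^(3 + 1) + 3^3; sub 4 for 3: 4^(4 + 1) + 4^4; = 1280; G_2 = 1280−1 = 1279

1171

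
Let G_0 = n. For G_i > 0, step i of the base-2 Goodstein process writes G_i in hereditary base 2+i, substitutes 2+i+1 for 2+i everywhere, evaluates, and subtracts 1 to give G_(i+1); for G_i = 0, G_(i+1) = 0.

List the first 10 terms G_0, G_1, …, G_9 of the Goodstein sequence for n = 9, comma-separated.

9, 81, 1023, 9842, 140743, 2471826, 50333399, 1162263921, 30000003325, 855935016215

base 2: 9 = 2^(2 + 1) + 1; at 3: 3^(3 + 1) + 1 = 82; next = 81
base 3: 81 = 3^(3 + 1); at 4: 4^(4 + 1) = 1024; next = 1023
base 4: 1023 = 3·4^4 + 3·4^3 + 3·4^2 + 3·4 + 3; at 5: 3·5^5 + 3·5^3 + 3·5^2 + 3·5 + 3 = 9843; next = 9842
base 5: 9842 = 3·5^5 + 3·5^3 + 3·5^2 + 3·5 + 2; at 6: 3·6^6 + 3·6^3 + 3·6^2 + 3·6 + 2 = 140744; next = 140743
base 6: 140743 = 3·6^6 + 3·6^3 + 3·6^2 + 3·6 + 1; at 7: 3·7^7 + 3·7^3 + 3·7^2 + 3·7 + 1 = 2471827; next = 2471826
base 7: 2471826 = 3·7^7 + 3·7^3 + 3·7^2 + 3·7; at 8: 3·8^8 + 3·8^3 + 3·8^2 + 3·8 = 50333400; next = 50333399
base 8: 50333399 = 3·8^8 + 3·8^3 + 3·8^2 + 2·8 + 7; at 9: 3·9^9 + 3·9^3 + 3·9^2 + 2·9 + 7 = 1162263922; next = 1162263921
base 9: 1162263921 = 3·9^9 + 3·9^3 + 3·9^2 + 2·9 + 6; at 10: 3·10^10 + 3·10^3 + 3·10^2 + 2·10 + 6 = 30000003326; next = 30000003325
base 10: 30000003325 = 3·10^10 + 3·10^3 + 3·10^2 + 2·10 + 5; at 11: 3·11^11 + 3·11^3 + 3·11^2 + 2·11 + 5 = 855935016216; next = 855935016215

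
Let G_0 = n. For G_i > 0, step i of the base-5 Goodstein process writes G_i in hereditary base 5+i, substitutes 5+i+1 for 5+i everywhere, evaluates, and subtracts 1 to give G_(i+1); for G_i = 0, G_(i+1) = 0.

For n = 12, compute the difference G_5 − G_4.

0

12 —HB5→ 2·5 + 2 —bump→ 2·6 + 2 = 14 —(−1)→ 13
13 —HB6→ 2·6 + 1 —bump→ 2·7 + 1 = 15 —(−1)→ 14
14 —HB7→ 2·7 —bump→ 2·8 = 16 —(−1)→ 15
15 —HB8→ 8 + 7 —bump→ 9 + 7 = 16 —(−1)→ 15
15 —HB9→ 9 + 6 —bump→ 10 + 6 = 16 —(−1)→ 15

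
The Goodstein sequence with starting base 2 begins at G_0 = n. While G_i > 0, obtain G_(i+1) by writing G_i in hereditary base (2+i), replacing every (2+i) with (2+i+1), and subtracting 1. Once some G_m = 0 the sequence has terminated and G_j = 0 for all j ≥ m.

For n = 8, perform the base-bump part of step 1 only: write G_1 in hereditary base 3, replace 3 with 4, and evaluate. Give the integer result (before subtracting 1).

step 0: 8 = 2^(2 + 1); sub 3 for 2: 3^(3 + 1); = 81; G_1 = 81−1 = 80
step 1: 80 = 2·3^3 + 2·3^2 + 2·3 + 2; sub 4 for 3: 2·4^4 + 2·4^2 + 2·4 + 2; = 554; G_2 = 554−1 = 553

554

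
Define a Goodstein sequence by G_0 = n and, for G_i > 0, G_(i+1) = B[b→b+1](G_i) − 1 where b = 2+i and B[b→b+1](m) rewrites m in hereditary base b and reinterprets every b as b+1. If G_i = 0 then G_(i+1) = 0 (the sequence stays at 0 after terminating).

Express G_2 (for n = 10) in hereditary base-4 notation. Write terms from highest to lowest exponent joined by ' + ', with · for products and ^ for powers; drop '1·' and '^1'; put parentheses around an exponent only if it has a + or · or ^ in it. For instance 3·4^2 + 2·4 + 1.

4^(4 + 1) + 1

10 —HB2→ 2^(2 + 1) + 2 —bump→ 3^(3 + 1) + 3 = 84 —(−1)→ 83
83 —HB3→ 3^(3 + 1) + 2 —bump→ 4^(4 + 1) + 2 = 1026 —(−1)→ 1025
1025 —HB4→ 4^(4 + 1) + 1 —bump→ 5^(5 + 1) + 1 = 15626 —(−1)→ 15625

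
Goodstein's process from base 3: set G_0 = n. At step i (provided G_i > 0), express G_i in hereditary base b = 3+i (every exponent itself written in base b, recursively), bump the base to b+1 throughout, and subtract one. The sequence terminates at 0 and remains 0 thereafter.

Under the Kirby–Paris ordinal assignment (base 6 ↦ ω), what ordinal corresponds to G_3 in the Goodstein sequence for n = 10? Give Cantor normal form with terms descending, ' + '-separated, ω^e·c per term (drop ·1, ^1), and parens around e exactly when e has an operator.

i=0: 10 = 3^2 + 1 (b=3); 3→4: 4^2 + 1 = 17; 17−1 = 16
i=1: 16 = 4^2 (b=4); 4→5: 5^2 = 25; 25−1 = 24
i=2: 24 = 4·5 + 4 (b=5); 5→6: 4·6 + 4 = 28; 28−1 = 27
i=3: 27 = 4·6 + 3 (b=6); 6→7: 4·7 + 3 = 31; 31−1 = 30

ω·4 + 3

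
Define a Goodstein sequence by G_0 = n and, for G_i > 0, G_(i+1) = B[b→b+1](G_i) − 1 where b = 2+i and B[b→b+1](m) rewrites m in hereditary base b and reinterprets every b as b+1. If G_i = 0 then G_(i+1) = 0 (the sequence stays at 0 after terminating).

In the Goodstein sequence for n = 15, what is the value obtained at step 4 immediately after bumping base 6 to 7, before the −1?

base 2: 15 = 2^(2 + 1) + 2^2 + 2 + 1; at 3: 3^(3 + 1) + 3^3 + 3 + 1 = 112; next = 111
base 3: 111 = 3^(3 + 1) + 3^3 + 3; at 4: 4^(4 + 1) + 4^4 + 4 = 1284; next = 1283
base 4: 1283 = 4^(4 + 1) + 4^4 + 3; at 5: 5^(5 + 1) + 5^5 + 3 = 18753; next = 18752
base 5: 18752 = 5^(5 + 1) + 5^5 + 2; at 6: 6^(6 + 1) + 6^6 + 2 = 326594; next = 326593
base 6: 326593 = 6^(6 + 1) + 6^6 + 1; at 7: 7^(7 + 1) + 7^7 + 1 = 6588345; next = 6588344

6588345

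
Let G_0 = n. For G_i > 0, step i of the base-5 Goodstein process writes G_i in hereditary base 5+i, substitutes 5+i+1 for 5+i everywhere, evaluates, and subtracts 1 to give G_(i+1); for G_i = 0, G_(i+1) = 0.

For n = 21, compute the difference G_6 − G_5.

G_0=21  [base 5] 4·5 + 1  →[5↦6]→  4·6 + 1 = 25  −1 ⇒ G_1=24
G_1=24  [base 6] 4·6  →[6↦7]→  4·7 = 28  −1 ⇒ G_2=27
G_2=27  [base 7] 3·7 + 6  →[7↦8]→  3·8 + 6 = 30  −1 ⇒ G_3=29
G_3=29  [base 8] 3·8 + 5  →[8↦9]→  3·9 + 5 = 32  −1 ⇒ G_4=31
G_4=31  [base 9] 3·9 + 4  →[9↦10]→  3·10 + 4 = 34  −1 ⇒ G_5=33
G_5=33  [base 10] 3·10 + 3  →[10↦11]→  3·11 + 3 = 36  −1 ⇒ G_6=35

2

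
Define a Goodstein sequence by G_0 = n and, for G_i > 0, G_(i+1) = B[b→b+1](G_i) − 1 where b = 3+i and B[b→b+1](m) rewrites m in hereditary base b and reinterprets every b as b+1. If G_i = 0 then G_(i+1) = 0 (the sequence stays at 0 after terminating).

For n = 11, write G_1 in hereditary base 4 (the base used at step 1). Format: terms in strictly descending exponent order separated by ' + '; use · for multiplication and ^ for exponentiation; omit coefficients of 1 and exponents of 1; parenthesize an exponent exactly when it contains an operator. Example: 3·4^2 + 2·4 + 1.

G_0 = 11. HB_3(11) = 3^2 + 2. Bump = 18. G_1 = 17.
G_1 = 17. HB_4(17) = 4^2 + 1. Bump = 26. G_2 = 25.

4^2 + 1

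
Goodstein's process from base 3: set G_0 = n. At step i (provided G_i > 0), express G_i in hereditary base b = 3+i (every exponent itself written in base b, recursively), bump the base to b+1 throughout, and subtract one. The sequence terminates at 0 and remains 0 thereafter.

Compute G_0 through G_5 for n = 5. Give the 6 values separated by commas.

5, 5, 5, 5, 4, 3

G_0 = 5. HB_3(5) = 3 + 2. Bump = 6. G_1 = 5.
G_1 = 5. HB_4(5) = 4 + 1. Bump = 6. G_2 = 5.
G_2 = 5. HB_5(5) = 5. Bump = 6. G_3 = 5.
G_3 = 5. HB_6(5) = 5. Bump = 5. G_4 = 4.
G_4 = 4. HB_7(4) = 4. Bump = 4. G_5 = 3.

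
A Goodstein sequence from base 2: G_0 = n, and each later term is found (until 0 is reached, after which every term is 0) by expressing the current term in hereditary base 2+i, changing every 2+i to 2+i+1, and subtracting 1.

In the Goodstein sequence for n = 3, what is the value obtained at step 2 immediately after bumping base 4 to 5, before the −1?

base 2: 3 = 2 + 1; at 3: 3 + 1 = 4; next = 3
base 3: 3 = 3; at 4: 4 = 4; next = 3
base 4: 3 = 3; at 5: 3 = 3; next = 2

3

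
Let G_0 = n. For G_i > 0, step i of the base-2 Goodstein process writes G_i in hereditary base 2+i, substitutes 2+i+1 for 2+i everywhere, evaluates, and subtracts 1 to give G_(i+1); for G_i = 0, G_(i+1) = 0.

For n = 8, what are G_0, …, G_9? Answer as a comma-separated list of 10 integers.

8, 80, 553, 6310, 93395, 1647195, 33554571, 774841151, 20000000211, 570623341475

base 2: 8 = 2^(2 + 1); at 3: 3^(3 + 1) = 81; next = 80
base 3: 80 = 2·3^3 + 2·3^2 + 2·3 + 2; at 4: 2·4^4 + 2·4^2 + 2·4 + 2 = 554; next = 553
base 4: 553 = 2·4^4 + 2·4^2 + 2·4 + 1; at 5: 2·5^5 + 2·5^2 + 2·5 + 1 = 6311; next = 6310
base 5: 6310 = 2·5^5 + 2·5^2 + 2·5; at 6: 2·6^6 + 2·6^2 + 2·6 = 93396; next = 93395
base 6: 93395 = 2·6^6 + 2·6^2 + 6 + 5; at 7: 2·7^7 + 2·7^2 + 7 + 5 = 1647196; next = 1647195
base 7: 1647195 = 2·7^7 + 2·7^2 + 7 + 4; at 8: 2·8^8 + 2·8^2 + 8 + 4 = 33554572; next = 33554571
base 8: 33554571 = 2·8^8 + 2·8^2 + 8 + 3; at 9: 2·9^9 + 2·9^2 + 9 + 3 = 774841152; next = 774841151
base 9: 774841151 = 2·9^9 + 2·9^2 + 9 + 2; at 10: 2·10^10 + 2·10^2 + 10 + 2 = 20000000212; next = 20000000211
base 10: 20000000211 = 2·10^10 + 2·10^2 + 10 + 1; at 11: 2·11^11 + 2·11^2 + 11 + 1 = 570623341476; next = 570623341475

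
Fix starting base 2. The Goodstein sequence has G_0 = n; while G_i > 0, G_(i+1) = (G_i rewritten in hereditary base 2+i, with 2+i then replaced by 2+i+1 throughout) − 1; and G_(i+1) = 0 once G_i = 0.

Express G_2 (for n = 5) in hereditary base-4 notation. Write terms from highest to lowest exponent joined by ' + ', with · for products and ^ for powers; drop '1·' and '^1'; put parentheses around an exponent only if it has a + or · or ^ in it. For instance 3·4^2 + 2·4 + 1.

3·4^3 + 3·4^2 + 3·4 + 3

5 —HB2→ 2^2 + 1 —bump→ 3^3 + 1 = 28 —(−1)→ 27
27 —HB3→ 3^3 —bump→ 4^4 = 256 —(−1)→ 255
255 —HB4→ 3·4^3 + 3·4^2 + 3·4 + 3 —bump→ 3·5^3 + 3·5^2 + 3·5 + 3 = 468 —(−1)→ 467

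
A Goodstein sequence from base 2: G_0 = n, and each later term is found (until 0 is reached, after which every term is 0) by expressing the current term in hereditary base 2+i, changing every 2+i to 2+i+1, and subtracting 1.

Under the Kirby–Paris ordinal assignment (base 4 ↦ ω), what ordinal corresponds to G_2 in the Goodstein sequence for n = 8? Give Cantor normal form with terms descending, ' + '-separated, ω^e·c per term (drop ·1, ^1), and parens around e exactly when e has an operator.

8 —HB2→ 2^(2 + 1) —bump→ 3^(3 + 1) = 81 —(−1)→ 80
80 —HB3→ 2·3^3 + 2·3^2 + 2·3 + 2 —bump→ 2·4^4 + 2·4^2 + 2·4 + 2 = 554 —(−1)→ 553
553 —HB4→ 2·4^4 + 2·4^2 + 2·4 + 1 —bump→ 2·5^5 + 2·5^2 + 2·5 + 1 = 6311 —(−1)→ 6310

ω^ω·2 + ω^2·2 + ω·2 + 1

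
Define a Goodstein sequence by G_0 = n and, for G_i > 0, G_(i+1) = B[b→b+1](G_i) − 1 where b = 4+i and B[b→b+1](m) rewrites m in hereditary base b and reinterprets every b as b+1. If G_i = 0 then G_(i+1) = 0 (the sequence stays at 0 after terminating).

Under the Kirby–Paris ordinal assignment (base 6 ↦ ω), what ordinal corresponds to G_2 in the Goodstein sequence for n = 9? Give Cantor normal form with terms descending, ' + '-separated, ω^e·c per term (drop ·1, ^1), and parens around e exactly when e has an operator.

9 —HB4→ 2·4 + 1 —bump→ 2·5 + 1 = 11 —(−1)→ 10
10 —HB5→ 2·5 —bump→ 2·6 = 12 —(−1)→ 11

ω + 5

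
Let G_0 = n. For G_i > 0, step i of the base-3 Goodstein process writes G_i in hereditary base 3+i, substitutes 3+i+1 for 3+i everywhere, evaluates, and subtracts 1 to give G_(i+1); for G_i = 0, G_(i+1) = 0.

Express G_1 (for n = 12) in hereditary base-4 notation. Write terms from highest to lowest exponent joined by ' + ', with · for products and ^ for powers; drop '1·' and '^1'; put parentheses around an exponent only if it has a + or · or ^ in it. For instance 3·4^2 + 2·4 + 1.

4^2 + 3

i=0: 12 = 3^2 + 3 (b=3); 3→4: 4^2 + 4 = 20; 20−1 = 19
i=1: 19 = 4^2 + 3 (b=4); 4→5: 5^2 + 3 = 28; 28−1 = 27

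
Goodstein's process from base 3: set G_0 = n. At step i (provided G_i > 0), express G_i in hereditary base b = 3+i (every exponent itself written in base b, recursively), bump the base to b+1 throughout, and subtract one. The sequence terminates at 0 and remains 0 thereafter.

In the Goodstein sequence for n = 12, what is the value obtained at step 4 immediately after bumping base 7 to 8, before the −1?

64

(0) 12|_3 = 3^2 + 3 ↦ 4^2 + 4|_4 = 20 ⇒ 19
(1) 19|_4 = 4^2 + 3 ↦ 5^2 + 3|_5 = 28 ⇒ 27
(2) 27|_5 = 5^2 + 2 ↦ 6^2 + 2|_6 = 38 ⇒ 37
(3) 37|_6 = 6^2 + 1 ↦ 7^2 + 1|_7 = 50 ⇒ 49
(4) 49|_7 = 7^2 ↦ 8^2|_8 = 64 ⇒ 63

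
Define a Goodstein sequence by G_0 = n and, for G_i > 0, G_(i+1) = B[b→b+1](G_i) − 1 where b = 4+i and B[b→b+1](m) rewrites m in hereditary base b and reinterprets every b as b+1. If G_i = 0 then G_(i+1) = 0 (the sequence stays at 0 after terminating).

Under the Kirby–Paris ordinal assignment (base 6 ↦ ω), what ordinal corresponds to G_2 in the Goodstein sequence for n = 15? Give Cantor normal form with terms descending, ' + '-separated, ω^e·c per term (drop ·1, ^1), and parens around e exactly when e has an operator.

ω·3 + 1

base 4: 15 = 3·4 + 3; at 5: 3·5 + 3 = 18; next = 17
base 5: 17 = 3·5 + 2; at 6: 3·6 + 2 = 20; next = 19
base 6: 19 = 3·6 + 1; at 7: 3·7 + 1 = 22; next = 21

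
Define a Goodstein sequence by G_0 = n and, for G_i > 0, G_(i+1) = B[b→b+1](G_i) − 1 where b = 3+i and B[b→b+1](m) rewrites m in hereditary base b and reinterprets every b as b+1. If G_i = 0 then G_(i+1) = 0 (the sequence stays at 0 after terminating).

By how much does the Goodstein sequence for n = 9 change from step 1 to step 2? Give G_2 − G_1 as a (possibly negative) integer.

2

(0) 9|_3 = 3^2 ↦ 4^2|_4 = 16 ⇒ 15
(1) 15|_4 = 3·4 + 3 ↦ 3·5 + 3|_5 = 18 ⇒ 17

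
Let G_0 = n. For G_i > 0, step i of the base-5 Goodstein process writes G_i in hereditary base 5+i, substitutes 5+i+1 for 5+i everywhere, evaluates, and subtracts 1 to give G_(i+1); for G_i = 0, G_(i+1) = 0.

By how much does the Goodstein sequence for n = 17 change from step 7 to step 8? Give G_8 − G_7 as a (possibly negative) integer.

G_0 = 17. HB_5(17) = 3·5 + 2. Bump = 20. G_1 = 19.
G_1 = 19. HB_6(19) = 3·6 + 1. Bump = 22. G_2 = 21.
G_2 = 21. HB_7(21) = 3·7. Bump = 24. G_3 = 23.
G_3 = 23. HB_8(23) = 2·8 + 7. Bump = 25. G_4 = 24.
G_4 = 24. HB_9(24) = 2·9 + 6. Bump = 26. G_5 = 25.
G_5 = 25. HB_10(25) = 2·10 + 5. Bump = 27. G_6 = 26.
G_6 = 26. HB_11(26) = 2·11 + 4. Bump = 28. G_7 = 27.
G_7 = 27. HB_12(27) = 2·12 + 3. Bump = 29. G_8 = 28.

1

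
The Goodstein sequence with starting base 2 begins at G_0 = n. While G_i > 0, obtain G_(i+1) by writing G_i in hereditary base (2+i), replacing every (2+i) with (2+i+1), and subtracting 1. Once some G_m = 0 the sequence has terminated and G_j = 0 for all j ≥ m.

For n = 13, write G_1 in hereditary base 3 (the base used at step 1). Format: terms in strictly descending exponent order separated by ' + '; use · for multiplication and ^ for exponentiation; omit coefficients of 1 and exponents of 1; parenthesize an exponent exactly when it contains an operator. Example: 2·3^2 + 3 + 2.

3^(3 + 1) + 3^3

base 2: 13 = 2^(2 + 1) + 2^2 + 1; at 3: 3^(3 + 1) + 3^3 + 1 = 109; next = 108
base 3: 108 = 3^(3 + 1) + 3^3; at 4: 4^(4 + 1) + 4^4 = 1280; next = 1279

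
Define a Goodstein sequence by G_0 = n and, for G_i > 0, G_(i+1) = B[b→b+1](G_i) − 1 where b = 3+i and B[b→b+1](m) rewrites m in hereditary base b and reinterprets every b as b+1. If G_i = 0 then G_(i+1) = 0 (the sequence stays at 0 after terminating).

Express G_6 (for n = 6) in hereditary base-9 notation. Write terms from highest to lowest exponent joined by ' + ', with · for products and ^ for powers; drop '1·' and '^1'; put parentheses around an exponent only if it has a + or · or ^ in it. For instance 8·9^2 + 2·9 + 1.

G_0=6  [base 3] 2·3  →[3↦4]→  2·4 = 8  −1 ⇒ G_1=7
G_1=7  [base 4] 4 + 3  →[4↦5]→  5 + 3 = 8  −1 ⇒ G_2=7
G_2=7  [base 5] 5 + 2  →[5↦6]→  6 + 2 = 8  −1 ⇒ G_3=7
G_3=7  [base 6] 6 + 1  →[6↦7]→  7 + 1 = 8  −1 ⇒ G_4=7
G_4=7  [base 7] 7  →[7↦8]→  8 = 8  −1 ⇒ G_5=7
G_5=7  [base 8] 7  →[8↦9]→  7 = 7  −1 ⇒ G_6=6
G_6=6  [base 9] 6  →[9↦10]→  6 = 6  −1 ⇒ G_7=5

6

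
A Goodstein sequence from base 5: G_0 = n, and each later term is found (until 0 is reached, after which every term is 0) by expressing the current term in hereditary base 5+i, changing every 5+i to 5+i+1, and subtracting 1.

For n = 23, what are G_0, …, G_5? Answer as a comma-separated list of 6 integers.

23, 26, 29, 32, 35, 37

i=0: 23 = 4·5 + 3 (b=5); 5→6: 4·6 + 3 = 27; 27−1 = 26
i=1: 26 = 4·6 + 2 (b=6); 6→7: 4·7 + 2 = 30; 30−1 = 29
i=2: 29 = 4·7 + 1 (b=7); 7→8: 4·8 + 1 = 33; 33−1 = 32
i=3: 32 = 4·8 (b=8); 8→9: 4·9 = 36; 36−1 = 35
i=4: 35 = 3·9 + 8 (b=9); 9→10: 3·10 + 8 = 38; 38−1 = 37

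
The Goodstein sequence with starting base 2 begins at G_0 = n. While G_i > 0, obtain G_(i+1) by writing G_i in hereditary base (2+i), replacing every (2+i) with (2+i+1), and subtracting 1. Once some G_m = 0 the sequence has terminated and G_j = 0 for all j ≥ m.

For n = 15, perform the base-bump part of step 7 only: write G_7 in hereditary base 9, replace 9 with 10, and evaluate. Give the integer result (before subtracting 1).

100077777776

(0) 15|_2 = 2^(2 + 1) + 2^2 + 2 + 1 ↦ 3^(3 + 1) + 3^3 + 3 + 1|_3 = 112 ⇒ 111
(1) 111|_3 = 3^(3 + 1) + 3^3 + 3 ↦ 4^(4 + 1) + 4^4 + 4|_4 = 1284 ⇒ 1283
(2) 1283|_4 = 4^(4 + 1) + 4^4 + 3 ↦ 5^(5 + 1) + 5^5 + 3|_5 = 18753 ⇒ 18752
(3) 18752|_5 = 5^(5 + 1) + 5^5 + 2 ↦ 6^(6 + 1) + 6^6 + 2|_6 = 326594 ⇒ 326593
(4) 326593|_6 = 6^(6 + 1) + 6^6 + 1 ↦ 7^(7 + 1) + 7^7 + 1|_7 = 6588345 ⇒ 6588344
(5) 6588344|_7 = 7^(7 + 1) + 7^7 ↦ 8^(8 + 1) + 8^8|_8 = 150994944 ⇒ 150994943
(6) 150994943|_8 = 8^(8 + 1) + 7·8^7 + 7·8^6 + 7·8^5 + 7·8^4 + 7·8^3 + 7·8^2 + 7·8 + 7 ↦ 9^(9 + 1) + 7·9^7 + 7·9^6 + 7·9^5 + 7·9^4 + 7·9^3 + 7·9^2 + 7·9 + 7|_9 = 3524450281 ⇒ 3524450280
(7) 3524450280|_9 = 9^(9 + 1) + 7·9^7 + 7·9^6 + 7·9^5 + 7·9^4 + 7·9^3 + 7·9^2 + 7·9 + 6 ↦ 10^(10 + 1) + 7·10^7 + 7·10^6 + 7·10^5 + 7·10^4 + 7·10^3 + 7·10^2 + 7·10 + 6|_10 = 100077777776 ⇒ 100077777775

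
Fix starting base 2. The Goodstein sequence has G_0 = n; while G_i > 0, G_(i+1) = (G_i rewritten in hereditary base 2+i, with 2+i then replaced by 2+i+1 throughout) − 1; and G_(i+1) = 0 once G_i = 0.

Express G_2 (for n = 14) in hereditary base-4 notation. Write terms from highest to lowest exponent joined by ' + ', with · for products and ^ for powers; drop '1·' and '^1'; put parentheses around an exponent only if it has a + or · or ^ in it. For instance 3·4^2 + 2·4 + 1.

[0] 14 ≡ 2^(2 + 1) + 2^2 + 2 (base 2). Lift 3: 111. −1: 110.
[1] 110 ≡ 3^(3 + 1) + 3^3 + 2 (base 3). Lift 4: 1282. −1: 1281.

4^(4 + 1) + 4^4 + 1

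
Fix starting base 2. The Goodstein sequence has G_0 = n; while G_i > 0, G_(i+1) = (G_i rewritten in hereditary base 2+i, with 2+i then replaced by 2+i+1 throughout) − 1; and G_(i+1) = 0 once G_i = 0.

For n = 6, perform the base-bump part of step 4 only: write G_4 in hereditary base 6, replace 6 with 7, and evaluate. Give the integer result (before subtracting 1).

98040

6 —HB2→ 2^2 + 2 —bump→ 3^3 + 3 = 30 —(−1)→ 29
29 —HB3→ 3^3 + 2 —bump→ 4^4 + 2 = 258 —(−1)→ 257
257 —HB4→ 4^4 + 1 —bump→ 5^5 + 1 = 3126 —(−1)→ 3125
3125 —HB5→ 5^5 —bump→ 6^6 = 46656 —(−1)→ 46655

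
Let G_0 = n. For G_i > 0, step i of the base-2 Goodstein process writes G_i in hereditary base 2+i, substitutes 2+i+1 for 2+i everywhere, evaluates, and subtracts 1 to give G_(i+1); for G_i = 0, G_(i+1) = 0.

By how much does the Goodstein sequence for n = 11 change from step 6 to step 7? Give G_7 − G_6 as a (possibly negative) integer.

G_0=11  [base 2] 2^(2 + 1) + 2 + 1  →[2↦3]→  3^(3 + 1) + 3 + 1 = 85  −1 ⇒ G_1=84
G_1=84  [base 3] 3^(3 + 1) + 3  →[3↦4]→  4^(4 + 1) + 4 = 1028  −1 ⇒ G_2=1027
G_2=1027  [base 4] 4^(4 + 1) + 3  →[4↦5]→  5^(5 + 1) + 3 = 15628  −1 ⇒ G_3=15627
G_3=15627  [base 5] 5^(5 + 1) + 2  →[5↦6]→  6^(6 + 1) + 2 = 279938  −1 ⇒ G_4=279937
G_4=279937  [base 6] 6^(6 + 1) + 1  →[6↦7]→  7^(7 + 1) + 1 = 5764802  −1 ⇒ G_5=5764801
G_5=5764801  [base 7] 7^(7 + 1)  →[7↦8]→  8^(8 + 1) = 134217728  −1 ⇒ G_6=134217727
G_6=134217727  [base 8] 7·8^8 + 7·8^7 + 7·8^6 + 7·8^5 + 7·8^4 + 7·8^3 + 7·8^2 + 7·8 + 7  →[8↦9]→  7·9^9 + 7·9^7 + 7·9^6 + 7·9^5 + 7·9^4 + 7·9^3 + 7·9^2 + 7·9 + 7 = 2749609303  −1 ⇒ G_7=2749609302

2615391575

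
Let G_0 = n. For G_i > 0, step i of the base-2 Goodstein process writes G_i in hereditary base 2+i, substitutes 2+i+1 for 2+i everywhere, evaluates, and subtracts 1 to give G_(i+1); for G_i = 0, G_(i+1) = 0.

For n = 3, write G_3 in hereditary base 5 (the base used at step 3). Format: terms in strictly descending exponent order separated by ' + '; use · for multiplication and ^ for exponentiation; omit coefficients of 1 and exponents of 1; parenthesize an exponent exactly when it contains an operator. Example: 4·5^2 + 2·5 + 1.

2

step 0: 3 = 2 + 1; sub 3 for 2: 3 + 1; = 4; G_1 = 4−1 = 3
step 1: 3 = 3; sub 4 for 3: 4; = 4; G_2 = 4−1 = 3
step 2: 3 = 3; sub 5 for 4: 3; = 3; G_3 = 3−1 = 2
step 3: 2 = 2; sub 6 for 5: 2; = 2; G_4 = 2−1 = 1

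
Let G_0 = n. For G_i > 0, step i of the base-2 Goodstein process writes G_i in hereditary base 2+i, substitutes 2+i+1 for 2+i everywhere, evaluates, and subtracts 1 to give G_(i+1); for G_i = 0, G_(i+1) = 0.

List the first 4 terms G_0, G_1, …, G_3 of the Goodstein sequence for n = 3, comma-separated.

3 —HB2→ 2 + 1 —bump→ 3 + 1 = 4 —(−1)→ 3
3 —HB3→ 3 —bump→ 4 = 4 —(−1)→ 3
3 —HB4→ 3 —bump→ 3 = 3 —(−1)→ 2

3, 3, 3, 2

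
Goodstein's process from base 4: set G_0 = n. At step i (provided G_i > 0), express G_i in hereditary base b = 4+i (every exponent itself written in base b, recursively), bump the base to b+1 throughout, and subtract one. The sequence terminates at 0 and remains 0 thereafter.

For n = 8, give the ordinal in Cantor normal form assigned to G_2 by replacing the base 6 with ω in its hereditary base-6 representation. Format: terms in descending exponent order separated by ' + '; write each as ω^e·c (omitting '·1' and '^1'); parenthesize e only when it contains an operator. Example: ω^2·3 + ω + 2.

ω + 3

G_0=8  [base 4] 2·4  →[4↦5]→  2·5 = 10  −1 ⇒ G_1=9
G_1=9  [base 5] 5 + 4  →[5↦6]→  6 + 4 = 10  −1 ⇒ G_2=9
G_2=9  [base 6] 6 + 3  →[6↦7]→  7 + 3 = 10  −1 ⇒ G_3=9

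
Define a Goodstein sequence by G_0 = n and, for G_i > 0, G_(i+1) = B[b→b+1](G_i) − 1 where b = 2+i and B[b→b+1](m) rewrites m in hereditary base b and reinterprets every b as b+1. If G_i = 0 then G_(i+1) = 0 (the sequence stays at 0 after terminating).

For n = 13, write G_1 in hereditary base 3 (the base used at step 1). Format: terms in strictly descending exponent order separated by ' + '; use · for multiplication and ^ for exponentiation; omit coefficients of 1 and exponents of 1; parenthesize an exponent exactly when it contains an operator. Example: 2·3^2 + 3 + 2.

3^(3 + 1) + 3^3

[0] 13 ≡ 2^(2 + 1) + 2^2 + 1 (base 2). Lift 3: 109. −1: 108.
[1] 108 ≡ 3^(3 + 1) + 3^3 (base 3). Lift 4: 1280. −1: 1279.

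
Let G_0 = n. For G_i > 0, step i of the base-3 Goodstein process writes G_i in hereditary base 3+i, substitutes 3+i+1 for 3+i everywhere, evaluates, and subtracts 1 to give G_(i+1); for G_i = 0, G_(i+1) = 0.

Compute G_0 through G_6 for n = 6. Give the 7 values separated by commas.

6, 7, 7, 7, 7, 7, 6

i=0: 6 = 2·3 (b=3); 3→4: 2·4 = 8; 8−1 = 7
i=1: 7 = 4 + 3 (b=4); 4→5: 5 + 3 = 8; 8−1 = 7
i=2: 7 = 5 + 2 (b=5); 5→6: 6 + 2 = 8; 8−1 = 7
i=3: 7 = 6 + 1 (b=6); 6→7: 7 + 1 = 8; 8−1 = 7
i=4: 7 = 7 (b=7); 7→8: 8 = 8; 8−1 = 7
i=5: 7 = 7 (b=8); 8→9: 7 = 7; 7−1 = 6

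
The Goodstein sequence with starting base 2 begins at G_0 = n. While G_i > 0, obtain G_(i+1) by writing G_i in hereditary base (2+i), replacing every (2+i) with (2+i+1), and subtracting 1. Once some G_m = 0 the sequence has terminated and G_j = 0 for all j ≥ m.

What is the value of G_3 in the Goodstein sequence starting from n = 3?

G_0=3  [base 2] 2 + 1  →[2↦3]→  3 + 1 = 4  −1 ⇒ G_1=3
G_1=3  [base 3] 3  →[3↦4]→  4 = 4  −1 ⇒ G_2=3
G_2=3  [base 4] 3  →[4↦5]→  3 = 3  −1 ⇒ G_3=2
G_3=2  [base 5] 2  →[5↦6]→  2 = 2  −1 ⇒ G_4=1

2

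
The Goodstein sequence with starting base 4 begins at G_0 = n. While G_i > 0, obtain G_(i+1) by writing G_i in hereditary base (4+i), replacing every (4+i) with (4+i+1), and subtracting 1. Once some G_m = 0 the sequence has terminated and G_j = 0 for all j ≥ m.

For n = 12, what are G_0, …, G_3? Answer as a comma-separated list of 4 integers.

(0) 12|_4 = 3·4 ↦ 3·5|_5 = 15 ⇒ 14
(1) 14|_5 = 2·5 + 4 ↦ 2·6 + 4|_6 = 16 ⇒ 15
(2) 15|_6 = 2·6 + 3 ↦ 2·7 + 3|_7 = 17 ⇒ 16

12, 14, 15, 16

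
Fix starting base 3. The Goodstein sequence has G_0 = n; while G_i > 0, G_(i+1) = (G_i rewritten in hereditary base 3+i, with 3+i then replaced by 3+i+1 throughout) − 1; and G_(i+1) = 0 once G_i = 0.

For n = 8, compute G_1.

9

8 —HB3→ 2·3 + 2 —bump→ 2·4 + 2 = 10 —(−1)→ 9
9 —HB4→ 2·4 + 1 —bump→ 2·5 + 1 = 11 —(−1)→ 10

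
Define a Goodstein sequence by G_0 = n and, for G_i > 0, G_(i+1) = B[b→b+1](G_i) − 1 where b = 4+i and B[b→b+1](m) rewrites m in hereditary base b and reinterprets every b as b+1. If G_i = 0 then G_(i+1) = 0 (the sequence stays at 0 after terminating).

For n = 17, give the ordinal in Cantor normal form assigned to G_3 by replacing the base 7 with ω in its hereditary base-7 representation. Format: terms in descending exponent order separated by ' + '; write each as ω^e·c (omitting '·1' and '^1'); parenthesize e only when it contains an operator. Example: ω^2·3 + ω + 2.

step 0: 17 = 4^2 + 1; sub 5 for 4: 5^2 + 1; = 26; G_1 = 26−1 = 25
step 1: 25 = 5^2; sub 6 for 5: 6^2; = 36; G_2 = 36−1 = 35
step 2: 35 = 5·6 + 5; sub 7 for 6: 5·7 + 5; = 40; G_3 = 40−1 = 39
step 3: 39 = 5·7 + 4; sub 8 for 7: 5·8 + 4; = 44; G_4 = 44−1 = 43

ω·5 + 4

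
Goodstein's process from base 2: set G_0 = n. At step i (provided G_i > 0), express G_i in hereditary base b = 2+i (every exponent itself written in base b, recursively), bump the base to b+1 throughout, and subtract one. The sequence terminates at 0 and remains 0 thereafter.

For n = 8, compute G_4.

93395

i=0: 8 = 2^(2 + 1) (b=2); 2→3: 3^(3 + 1) = 81; 81−1 = 80
i=1: 80 = 2·3^3 + 2·3^2 + 2·3 + 2 (b=3); 3→4: 2·4^4 + 2·4^2 + 2·4 + 2 = 554; 554−1 = 553
i=2: 553 = 2·4^4 + 2·4^2 + 2·4 + 1 (b=4); 4→5: 2·5^5 + 2·5^2 + 2·5 + 1 = 6311; 6311−1 = 6310
i=3: 6310 = 2·5^5 + 2·5^2 + 2·5 (b=5); 5→6: 2·6^6 + 2·6^2 + 2·6 = 93396; 93396−1 = 93395
i=4: 93395 = 2·6^6 + 2·6^2 + 6 + 5 (b=6); 6→7: 2·7^7 + 2·7^2 + 7 + 5 = 1647196; 1647196−1 = 1647195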